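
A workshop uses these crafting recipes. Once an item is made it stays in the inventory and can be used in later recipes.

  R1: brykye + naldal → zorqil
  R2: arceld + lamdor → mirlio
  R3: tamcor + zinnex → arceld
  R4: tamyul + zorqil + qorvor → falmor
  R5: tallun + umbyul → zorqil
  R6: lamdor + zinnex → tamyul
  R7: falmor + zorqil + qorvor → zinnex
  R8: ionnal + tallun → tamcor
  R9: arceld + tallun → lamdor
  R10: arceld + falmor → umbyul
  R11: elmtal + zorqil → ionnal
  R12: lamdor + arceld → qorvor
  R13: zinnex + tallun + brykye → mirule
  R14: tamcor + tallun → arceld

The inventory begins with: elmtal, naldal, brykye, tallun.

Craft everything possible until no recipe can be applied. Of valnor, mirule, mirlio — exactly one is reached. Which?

Using R1, brykye and naldal make zorqil.
elmtal + zorqil → ionnal (R11).
ionnal + tallun → tamcor (R8).
Using R14, tamcor and tallun make arceld.
Using R9, arceld and tallun make lamdor.
arceld + lamdor → mirlio (R2).
No rule produces valnor, and it is not given. mirule would need zinnex, tallun, and brykye (R13), but zinnex is never obtained.

mirlio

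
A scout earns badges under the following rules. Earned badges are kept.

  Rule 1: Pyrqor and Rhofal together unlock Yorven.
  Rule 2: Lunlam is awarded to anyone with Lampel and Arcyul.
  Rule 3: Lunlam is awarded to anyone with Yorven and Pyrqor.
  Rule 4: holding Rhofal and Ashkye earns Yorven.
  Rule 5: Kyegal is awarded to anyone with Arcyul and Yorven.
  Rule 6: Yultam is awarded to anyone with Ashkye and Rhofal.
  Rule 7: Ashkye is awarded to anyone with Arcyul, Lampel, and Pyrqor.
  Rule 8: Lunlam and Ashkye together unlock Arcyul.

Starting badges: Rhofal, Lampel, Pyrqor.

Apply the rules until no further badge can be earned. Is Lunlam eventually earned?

Yes

With Pyrqor and Rhofal, Yorven is earned (Rule 1).
With Yorven and Pyrqor, Lunlam is earned (Rule 3).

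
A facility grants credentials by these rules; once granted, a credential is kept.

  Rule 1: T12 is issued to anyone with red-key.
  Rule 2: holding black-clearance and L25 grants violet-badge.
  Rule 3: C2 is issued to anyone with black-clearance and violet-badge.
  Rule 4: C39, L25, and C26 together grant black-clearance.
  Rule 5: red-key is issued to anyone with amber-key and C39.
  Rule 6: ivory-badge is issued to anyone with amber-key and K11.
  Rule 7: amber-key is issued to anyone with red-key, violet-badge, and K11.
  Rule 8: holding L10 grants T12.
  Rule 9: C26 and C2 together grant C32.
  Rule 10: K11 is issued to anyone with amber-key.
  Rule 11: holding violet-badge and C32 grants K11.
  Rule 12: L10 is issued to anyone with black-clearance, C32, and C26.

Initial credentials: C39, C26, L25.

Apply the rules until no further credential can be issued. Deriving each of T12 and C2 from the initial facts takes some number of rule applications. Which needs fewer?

C2: Holding C39, L25, and C26 grants black-clearance (Rule 4). Holding black-clearance and L25 grants violet-badge (Rule 2). Holding black-clearance and violet-badge grants C2 (Rule 3). [3 rule applications]
T12: Holding C39, L25, and C26 grants black-clearance (Rule 4). Holding black-clearance and L25 grants violet-badge (Rule 2). Holding black-clearance and violet-badge grants C2 (Rule 3). Holding C26 and C2 grants C32 (Rule 9). Holding black-clearance, C32, and C26 grants L10 (Rule 12). Holding L10 grants T12 (Rule 8). [6 rule applications]
C2 needs fewer.

C2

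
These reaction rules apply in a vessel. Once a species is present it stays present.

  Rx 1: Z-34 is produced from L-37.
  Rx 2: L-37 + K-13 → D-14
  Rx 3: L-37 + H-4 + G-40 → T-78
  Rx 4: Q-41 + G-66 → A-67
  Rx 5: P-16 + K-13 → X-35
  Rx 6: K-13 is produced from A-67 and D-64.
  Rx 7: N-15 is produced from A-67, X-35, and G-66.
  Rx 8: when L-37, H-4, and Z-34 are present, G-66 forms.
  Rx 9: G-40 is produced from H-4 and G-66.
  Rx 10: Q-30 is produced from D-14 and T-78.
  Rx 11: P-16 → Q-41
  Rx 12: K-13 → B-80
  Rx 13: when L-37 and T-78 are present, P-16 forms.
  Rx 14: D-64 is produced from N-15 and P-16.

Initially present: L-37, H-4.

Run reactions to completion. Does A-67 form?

Yes

L-37 present → Z-34 forms (Rx 1).
L-37, H-4, and Z-34 present → G-66 forms (Rx 8).
H-4 and G-66 present → G-40 forms (Rx 9).
L-37, H-4, and G-40 present → T-78 forms (Rx 3).
L-37 and T-78 present → P-16 forms (Rx 13).
P-16 present → Q-41 forms (Rx 11).
Q-41 and G-66 present → A-67 forms (Rx 4).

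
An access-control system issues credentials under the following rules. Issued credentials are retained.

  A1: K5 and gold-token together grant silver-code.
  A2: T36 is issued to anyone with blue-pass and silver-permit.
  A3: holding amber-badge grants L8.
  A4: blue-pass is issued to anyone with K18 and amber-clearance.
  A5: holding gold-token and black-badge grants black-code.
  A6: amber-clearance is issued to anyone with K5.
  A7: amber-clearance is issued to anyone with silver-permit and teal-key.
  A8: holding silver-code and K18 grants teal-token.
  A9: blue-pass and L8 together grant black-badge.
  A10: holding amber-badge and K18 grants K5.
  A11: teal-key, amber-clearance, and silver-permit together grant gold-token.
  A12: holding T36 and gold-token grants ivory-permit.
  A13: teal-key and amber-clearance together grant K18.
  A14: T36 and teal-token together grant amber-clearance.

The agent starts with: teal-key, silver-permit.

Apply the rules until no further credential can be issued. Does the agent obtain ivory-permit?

Holding silver-permit and teal-key grants amber-clearance (A7).
Holding teal-key, amber-clearance, and silver-permit grants gold-token (A11).
Holding teal-key and amber-clearance grants K18 (A13).
Holding K18 and amber-clearance grants blue-pass (A4).
Holding blue-pass and silver-permit grants T36 (A2).
Holding T36 and gold-token grants ivory-permit (A12).

Yes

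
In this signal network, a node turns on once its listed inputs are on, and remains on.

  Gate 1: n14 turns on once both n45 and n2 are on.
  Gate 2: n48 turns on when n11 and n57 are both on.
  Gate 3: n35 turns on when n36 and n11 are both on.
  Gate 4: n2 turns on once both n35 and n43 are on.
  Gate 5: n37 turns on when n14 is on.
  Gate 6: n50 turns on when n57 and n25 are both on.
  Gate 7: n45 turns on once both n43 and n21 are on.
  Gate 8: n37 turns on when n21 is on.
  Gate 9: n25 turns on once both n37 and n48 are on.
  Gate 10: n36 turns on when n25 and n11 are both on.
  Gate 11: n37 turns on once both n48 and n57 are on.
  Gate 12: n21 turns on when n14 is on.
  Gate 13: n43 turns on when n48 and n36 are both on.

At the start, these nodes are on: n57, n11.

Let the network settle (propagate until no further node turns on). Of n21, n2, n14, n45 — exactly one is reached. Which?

n2

Gate 2: n11 and n57 on → n48 on.
n48 and n57 are on, so n37 turns on (Gate 11).
n37 and n48 are on, so n25 turns on (Gate 9).
n25 and n11 are on, so n36 turns on (Gate 10).
Gate 13: n48 and n36 on → n43 on.
Gate 3: n36 and n11 on → n35 on.
n35 and n43 are on, so n2 turns on (Gate 4).
n21 would need n14 (Gate 12), but n14 never turns on. n14 would need n45 and n2 (Gate 1), but n45 never turns on. n45 would need n43 and n21 (Gate 7), but n21 never turns on.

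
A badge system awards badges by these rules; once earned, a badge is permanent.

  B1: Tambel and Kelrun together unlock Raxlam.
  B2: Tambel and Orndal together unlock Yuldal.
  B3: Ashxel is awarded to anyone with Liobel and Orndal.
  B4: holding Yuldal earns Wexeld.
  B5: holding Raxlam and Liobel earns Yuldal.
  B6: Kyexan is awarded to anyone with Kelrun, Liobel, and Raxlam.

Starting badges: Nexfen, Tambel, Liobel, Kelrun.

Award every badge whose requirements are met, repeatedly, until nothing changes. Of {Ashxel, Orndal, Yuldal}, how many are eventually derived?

1

With Tambel and Kelrun, Raxlam is earned (B1).
With Raxlam and Liobel, Yuldal is earned (B5).
Ashxel would need Liobel and Orndal (B3), but Orndal is never earned.
No rule produces Orndal, and it is not given.
Yuldal: reached.
Reached: Yuldal — 1 of the 3.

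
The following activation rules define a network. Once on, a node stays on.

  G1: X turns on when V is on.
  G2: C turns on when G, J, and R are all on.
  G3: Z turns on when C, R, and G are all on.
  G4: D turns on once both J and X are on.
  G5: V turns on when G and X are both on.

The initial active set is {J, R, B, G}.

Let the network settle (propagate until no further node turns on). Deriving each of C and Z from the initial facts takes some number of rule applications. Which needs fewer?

C: G, J, and R are on, so C turns on (G2). [1 rule application]
Z: G, J, and R are on, so C turns on (G2). G3: C, R, and G on → Z on. [2 rule applications]
C needs fewer.

C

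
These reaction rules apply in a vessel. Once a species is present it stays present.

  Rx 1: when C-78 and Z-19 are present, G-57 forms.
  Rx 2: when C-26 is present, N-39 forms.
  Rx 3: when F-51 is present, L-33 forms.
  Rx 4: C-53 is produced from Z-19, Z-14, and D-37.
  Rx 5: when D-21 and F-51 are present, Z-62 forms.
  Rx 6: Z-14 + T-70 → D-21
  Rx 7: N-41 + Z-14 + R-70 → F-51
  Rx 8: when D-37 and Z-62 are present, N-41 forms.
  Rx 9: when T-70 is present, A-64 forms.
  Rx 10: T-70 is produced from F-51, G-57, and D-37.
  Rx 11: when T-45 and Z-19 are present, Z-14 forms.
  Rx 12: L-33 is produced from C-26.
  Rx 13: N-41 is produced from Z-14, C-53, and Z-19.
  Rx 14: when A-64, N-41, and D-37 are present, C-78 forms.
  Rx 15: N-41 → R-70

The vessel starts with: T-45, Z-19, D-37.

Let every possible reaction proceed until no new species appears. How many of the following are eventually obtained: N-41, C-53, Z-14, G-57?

T-45 and Z-19 present → Z-14 forms (Rx 11).
Z-19, Z-14, and D-37 present → C-53 forms (Rx 4).
Z-14, C-53, and Z-19 present → N-41 forms (Rx 13).
N-41: reached.
C-53: reached.
Z-14: reached.
G-57 would need C-78 and Z-19 (Rx 1), but C-78 never forms.
Reached: N-41, C-53, and Z-14 — 3 of the 4.

3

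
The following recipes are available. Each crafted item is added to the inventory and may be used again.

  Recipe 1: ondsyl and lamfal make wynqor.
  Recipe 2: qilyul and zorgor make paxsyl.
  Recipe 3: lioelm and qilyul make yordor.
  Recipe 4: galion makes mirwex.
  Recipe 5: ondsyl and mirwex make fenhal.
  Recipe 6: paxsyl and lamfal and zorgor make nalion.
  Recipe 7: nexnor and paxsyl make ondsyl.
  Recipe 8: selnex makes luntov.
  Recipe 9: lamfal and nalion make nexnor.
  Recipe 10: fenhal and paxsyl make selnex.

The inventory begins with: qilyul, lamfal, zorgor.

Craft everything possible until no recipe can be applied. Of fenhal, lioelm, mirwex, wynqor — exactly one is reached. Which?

Using Recipe 2, qilyul and zorgor make paxsyl.
Using Recipe 6, paxsyl, lamfal, and zorgor make nalion.
Using Recipe 9, lamfal and nalion make nexnor.
nexnor and paxsyl → ondsyl (Recipe 7).
Using Recipe 1, ondsyl and lamfal make wynqor.
No rule produces lioelm, and it is not given. mirwex would need galion (Recipe 4), but galion is never obtained. fenhal would need ondsyl and mirwex (Recipe 5), but mirwex is never obtained.

wynqor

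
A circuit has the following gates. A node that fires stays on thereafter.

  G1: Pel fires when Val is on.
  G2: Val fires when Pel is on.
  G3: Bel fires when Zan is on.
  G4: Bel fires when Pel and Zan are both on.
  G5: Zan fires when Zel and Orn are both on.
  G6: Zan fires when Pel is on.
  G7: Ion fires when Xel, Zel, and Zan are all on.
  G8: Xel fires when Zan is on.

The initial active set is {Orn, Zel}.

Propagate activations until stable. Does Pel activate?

No

Pel would need Val (G1), but Val never turns on.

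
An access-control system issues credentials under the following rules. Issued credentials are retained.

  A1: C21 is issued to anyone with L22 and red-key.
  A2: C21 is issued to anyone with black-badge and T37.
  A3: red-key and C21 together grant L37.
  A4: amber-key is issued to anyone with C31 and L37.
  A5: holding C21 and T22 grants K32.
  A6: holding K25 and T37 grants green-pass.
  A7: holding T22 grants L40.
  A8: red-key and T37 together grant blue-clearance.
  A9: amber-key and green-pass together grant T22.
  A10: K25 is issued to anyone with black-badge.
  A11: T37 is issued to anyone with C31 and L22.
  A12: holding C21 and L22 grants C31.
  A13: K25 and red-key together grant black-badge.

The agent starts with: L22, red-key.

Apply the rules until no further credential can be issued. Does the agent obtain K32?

No

K32 would need C21 and T22 (A5), but T22 is never granted.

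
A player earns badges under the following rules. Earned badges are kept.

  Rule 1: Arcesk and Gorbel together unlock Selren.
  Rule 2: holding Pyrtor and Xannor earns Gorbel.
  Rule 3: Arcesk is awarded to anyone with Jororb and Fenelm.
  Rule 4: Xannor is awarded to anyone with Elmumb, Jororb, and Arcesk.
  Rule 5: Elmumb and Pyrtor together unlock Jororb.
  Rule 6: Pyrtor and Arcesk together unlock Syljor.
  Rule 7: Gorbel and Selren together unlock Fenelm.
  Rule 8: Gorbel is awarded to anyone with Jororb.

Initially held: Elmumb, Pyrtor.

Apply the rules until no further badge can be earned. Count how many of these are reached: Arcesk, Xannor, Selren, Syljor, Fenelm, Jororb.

With Elmumb and Pyrtor, Jororb is earned (Rule 5).
Arcesk would need Jororb and Fenelm (Rule 3), but Fenelm is never earned.
Xannor would need Elmumb, Jororb, and Arcesk (Rule 4), but Arcesk is never earned.
Selren would need Arcesk and Gorbel (Rule 1), but Arcesk is never earned.
Syljor would need Pyrtor and Arcesk (Rule 6), but Arcesk is never earned.
Fenelm would need Gorbel and Selren (Rule 7), but Selren is never earned.
Jororb: reached.
Reached: Jororb — 1 of the 6.

1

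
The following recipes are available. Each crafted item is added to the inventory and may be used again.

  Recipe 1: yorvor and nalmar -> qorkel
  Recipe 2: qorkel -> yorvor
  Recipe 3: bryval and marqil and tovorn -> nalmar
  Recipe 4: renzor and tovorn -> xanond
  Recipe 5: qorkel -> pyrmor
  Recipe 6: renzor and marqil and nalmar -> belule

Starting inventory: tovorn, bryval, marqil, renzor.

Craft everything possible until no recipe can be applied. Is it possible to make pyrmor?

No

pyrmor would need qorkel (Recipe 5), but qorkel is never obtained.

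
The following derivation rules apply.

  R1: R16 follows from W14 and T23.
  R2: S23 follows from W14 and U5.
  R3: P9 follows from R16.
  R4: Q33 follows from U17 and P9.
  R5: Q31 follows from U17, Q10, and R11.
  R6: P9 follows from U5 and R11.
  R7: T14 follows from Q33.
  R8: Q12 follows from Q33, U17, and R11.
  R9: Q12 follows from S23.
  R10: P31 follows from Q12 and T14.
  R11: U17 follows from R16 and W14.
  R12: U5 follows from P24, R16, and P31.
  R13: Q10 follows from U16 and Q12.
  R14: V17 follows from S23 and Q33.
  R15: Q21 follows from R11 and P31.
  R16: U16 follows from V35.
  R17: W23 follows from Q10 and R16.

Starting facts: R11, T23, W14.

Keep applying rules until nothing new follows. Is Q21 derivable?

Yes

From W14 and T23, R1 gives R16.
From R16 and W14, R11 gives U17.
From R16, R3 gives P9.
U17 and P9 hold, so Q33 follows (R4).
From Q33, U17, and R11, R8 gives Q12.
From Q33, R7 gives T14.
Q12 and T14 hold, so P31 follows (R10).
From R11 and P31, R15 gives Q21.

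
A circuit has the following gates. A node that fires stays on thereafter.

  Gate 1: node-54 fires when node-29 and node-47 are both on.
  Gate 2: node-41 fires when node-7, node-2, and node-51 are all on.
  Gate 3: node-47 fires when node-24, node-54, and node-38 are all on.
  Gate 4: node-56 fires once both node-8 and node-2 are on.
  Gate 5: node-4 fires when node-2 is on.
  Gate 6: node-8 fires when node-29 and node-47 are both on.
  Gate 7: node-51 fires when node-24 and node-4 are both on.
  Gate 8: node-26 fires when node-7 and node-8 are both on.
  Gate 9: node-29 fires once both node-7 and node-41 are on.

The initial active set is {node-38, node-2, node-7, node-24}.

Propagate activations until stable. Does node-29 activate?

Yes

node-2 is on, so node-4 fires (Gate 5).
Gate 7: node-24 and node-4 on → node-51 on.
node-7, node-2, and node-51 are on, so node-41 fires (Gate 2).
node-7 and node-41 are on, so node-29 fires (Gate 9).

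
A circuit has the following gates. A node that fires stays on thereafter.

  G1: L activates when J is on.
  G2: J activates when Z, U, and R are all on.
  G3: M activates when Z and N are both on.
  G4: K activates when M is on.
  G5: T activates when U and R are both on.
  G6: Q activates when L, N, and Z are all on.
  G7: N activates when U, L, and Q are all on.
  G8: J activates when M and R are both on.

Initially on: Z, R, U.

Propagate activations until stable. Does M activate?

M would need Z and N (G3), but N never turns on.

No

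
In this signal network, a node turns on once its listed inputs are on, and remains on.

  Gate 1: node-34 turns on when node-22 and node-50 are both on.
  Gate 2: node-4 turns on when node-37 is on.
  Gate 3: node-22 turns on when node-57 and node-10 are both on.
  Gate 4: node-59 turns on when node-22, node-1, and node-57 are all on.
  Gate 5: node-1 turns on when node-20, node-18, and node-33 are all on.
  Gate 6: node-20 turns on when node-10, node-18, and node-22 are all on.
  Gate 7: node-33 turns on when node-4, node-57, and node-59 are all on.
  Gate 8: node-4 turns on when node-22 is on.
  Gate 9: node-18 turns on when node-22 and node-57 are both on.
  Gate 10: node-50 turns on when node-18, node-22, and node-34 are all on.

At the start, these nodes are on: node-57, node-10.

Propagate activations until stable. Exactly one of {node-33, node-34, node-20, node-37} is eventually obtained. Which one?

node-57 and node-10 are on, so node-22 turns on (Gate 3).
Gate 9: node-22 and node-57 on → node-18 on.
Gate 6: node-10, node-18, and node-22 on → node-20 on.
node-33 would need node-4, node-57, and node-59 (Gate 7), but node-59 never turns on. No rule produces node-37, and it is not given. node-34 would need node-22 and node-50 (Gate 1), but node-50 never turns on.

node-20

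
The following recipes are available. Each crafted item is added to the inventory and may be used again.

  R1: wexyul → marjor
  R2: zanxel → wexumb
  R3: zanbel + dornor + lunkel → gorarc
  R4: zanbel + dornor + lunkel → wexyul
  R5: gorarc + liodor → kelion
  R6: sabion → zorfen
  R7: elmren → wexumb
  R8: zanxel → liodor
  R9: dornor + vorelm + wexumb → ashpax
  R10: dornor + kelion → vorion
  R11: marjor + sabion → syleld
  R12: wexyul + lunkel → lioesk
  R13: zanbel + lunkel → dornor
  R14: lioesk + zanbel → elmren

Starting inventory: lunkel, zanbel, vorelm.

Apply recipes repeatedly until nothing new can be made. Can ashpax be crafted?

Yes

Using R13, zanbel and lunkel make dornor.
Using R4, zanbel, dornor, and lunkel make wexyul.
Using R12, wexyul and lunkel make lioesk.
lioesk + zanbel → elmren (R14).
elmren → wexumb (R7).
Using R9, dornor, vorelm, and wexumb make ashpax.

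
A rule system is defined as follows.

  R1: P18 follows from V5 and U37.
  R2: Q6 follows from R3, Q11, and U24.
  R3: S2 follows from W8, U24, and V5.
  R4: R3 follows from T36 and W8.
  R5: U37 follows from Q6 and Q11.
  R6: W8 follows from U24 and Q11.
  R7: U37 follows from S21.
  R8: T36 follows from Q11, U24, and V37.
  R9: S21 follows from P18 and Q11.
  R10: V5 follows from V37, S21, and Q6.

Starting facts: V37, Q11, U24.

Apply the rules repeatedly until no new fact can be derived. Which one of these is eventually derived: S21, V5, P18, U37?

U37

U24 and Q11 hold, so W8 follows (R6).
From Q11, U24, and V37, R8 gives T36.
T36 and W8 hold, so R3 follows (R4).
R3, Q11, and U24 hold, so Q6 follows (R2).
From Q6 and Q11, R5 gives U37.
V5 would need V37, S21, and Q6 (R10), but S21 is never established. P18 would need V5 and U37 (R1), but V5 is never established. S21 would need P18 and Q11 (R9), but P18 is never established.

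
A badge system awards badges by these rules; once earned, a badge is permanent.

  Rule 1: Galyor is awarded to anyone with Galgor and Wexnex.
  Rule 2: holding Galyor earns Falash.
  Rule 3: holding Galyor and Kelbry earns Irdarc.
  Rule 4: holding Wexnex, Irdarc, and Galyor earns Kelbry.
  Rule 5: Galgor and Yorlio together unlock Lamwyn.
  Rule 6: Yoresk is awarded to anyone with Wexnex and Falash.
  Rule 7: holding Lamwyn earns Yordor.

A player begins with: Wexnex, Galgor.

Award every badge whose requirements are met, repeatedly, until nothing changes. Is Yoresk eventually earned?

Yes

With Galgor and Wexnex, Galyor is earned (Rule 1).
With Galyor, Falash is earned (Rule 2).
With Wexnex and Falash, Yoresk is earned (Rule 6).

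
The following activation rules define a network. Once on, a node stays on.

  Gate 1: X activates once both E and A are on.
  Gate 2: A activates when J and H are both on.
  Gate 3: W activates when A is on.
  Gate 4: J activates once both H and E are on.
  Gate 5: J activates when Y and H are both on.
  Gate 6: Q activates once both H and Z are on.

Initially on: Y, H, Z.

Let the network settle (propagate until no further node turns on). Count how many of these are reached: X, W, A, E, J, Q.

4

H and Z are on, so Q activates (Gate 6).
Gate 5: Y and H on → J on.
J and H are on, so A activates (Gate 2).
Gate 3: A on → W on.
X would need E and A (Gate 1), but E never turns on.
W: reached.
A: reached.
No rule produces E, and it is not given.
J: reached.
Q: reached.
Reached: W, A, J, and Q — 4 of the 6.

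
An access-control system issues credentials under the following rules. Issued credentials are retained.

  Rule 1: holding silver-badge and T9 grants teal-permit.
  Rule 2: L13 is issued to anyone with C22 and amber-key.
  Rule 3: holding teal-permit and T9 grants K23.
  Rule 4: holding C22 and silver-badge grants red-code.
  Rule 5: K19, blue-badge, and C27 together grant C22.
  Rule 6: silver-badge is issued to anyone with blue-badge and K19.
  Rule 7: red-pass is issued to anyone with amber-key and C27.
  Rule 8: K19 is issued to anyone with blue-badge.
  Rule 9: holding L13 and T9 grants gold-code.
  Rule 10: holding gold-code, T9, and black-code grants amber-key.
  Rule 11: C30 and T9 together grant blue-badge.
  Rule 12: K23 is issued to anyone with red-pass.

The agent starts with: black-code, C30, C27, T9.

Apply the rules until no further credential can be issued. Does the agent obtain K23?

Holding C30 and T9 grants blue-badge (Rule 11).
Holding blue-badge grants K19 (Rule 8).
Holding blue-badge and K19 grants silver-badge (Rule 6).
Holding silver-badge and T9 grants teal-permit (Rule 1).
Holding teal-permit and T9 grants K23 (Rule 3).

Yes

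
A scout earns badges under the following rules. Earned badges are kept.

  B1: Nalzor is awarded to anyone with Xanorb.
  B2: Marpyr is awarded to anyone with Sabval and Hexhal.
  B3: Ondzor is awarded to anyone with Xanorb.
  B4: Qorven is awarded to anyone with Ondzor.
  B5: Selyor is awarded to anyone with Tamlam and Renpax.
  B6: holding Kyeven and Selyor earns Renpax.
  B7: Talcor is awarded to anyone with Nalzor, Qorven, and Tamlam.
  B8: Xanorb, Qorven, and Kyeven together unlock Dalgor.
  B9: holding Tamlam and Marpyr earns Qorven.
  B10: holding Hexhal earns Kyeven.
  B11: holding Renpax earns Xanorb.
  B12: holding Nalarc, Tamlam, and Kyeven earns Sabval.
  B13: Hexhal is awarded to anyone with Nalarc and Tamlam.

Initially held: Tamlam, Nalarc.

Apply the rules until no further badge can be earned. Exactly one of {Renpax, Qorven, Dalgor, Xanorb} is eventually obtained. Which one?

Qorven

With Nalarc and Tamlam, Hexhal is earned (B13).
With Hexhal, Kyeven is earned (B10).
With Nalarc, Tamlam, and Kyeven, Sabval is earned (B12).
With Sabval and Hexhal, Marpyr is earned (B2).
With Tamlam and Marpyr, Qorven is earned (B9).
Dalgor would need Xanorb, Qorven, and Kyeven (B8), but Xanorb is never earned. Xanorb would need Renpax (B11), but Renpax is never earned. Renpax would need Kyeven and Selyor (B6), but Selyor is never earned.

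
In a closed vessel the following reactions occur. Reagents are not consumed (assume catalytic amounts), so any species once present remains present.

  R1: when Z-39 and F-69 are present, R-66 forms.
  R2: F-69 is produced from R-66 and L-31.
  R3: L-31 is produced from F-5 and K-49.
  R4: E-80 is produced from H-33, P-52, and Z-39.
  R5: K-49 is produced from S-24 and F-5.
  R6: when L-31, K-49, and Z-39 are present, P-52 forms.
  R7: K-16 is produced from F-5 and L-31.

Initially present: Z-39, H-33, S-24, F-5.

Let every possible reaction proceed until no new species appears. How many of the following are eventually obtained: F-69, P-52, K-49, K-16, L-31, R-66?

4

S-24 and F-5 present → K-49 forms (R5).
F-5 and K-49 present → L-31 forms (R3).
L-31, K-49, and Z-39 present → P-52 forms (R6).
F-5 and L-31 present → K-16 forms (R7).
F-69 would need R-66 and L-31 (R2), but R-66 never forms.
P-52: reached.
K-49: reached.
K-16: reached.
L-31: reached.
R-66 would need Z-39 and F-69 (R1), but F-69 never forms.
Reached: P-52, K-49, K-16, and L-31 — 4 of the 6.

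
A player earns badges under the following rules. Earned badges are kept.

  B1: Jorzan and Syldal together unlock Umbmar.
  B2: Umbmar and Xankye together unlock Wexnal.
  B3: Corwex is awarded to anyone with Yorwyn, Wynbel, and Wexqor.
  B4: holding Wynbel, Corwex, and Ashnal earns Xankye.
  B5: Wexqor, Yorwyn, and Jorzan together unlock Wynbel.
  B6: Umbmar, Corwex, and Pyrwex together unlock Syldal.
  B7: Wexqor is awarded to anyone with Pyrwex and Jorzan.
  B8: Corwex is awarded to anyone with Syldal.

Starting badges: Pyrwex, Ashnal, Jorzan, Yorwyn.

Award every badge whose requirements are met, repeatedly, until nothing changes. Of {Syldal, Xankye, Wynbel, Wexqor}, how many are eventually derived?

3

With Pyrwex and Jorzan, Wexqor is earned (B7).
With Wexqor, Yorwyn, and Jorzan, Wynbel is earned (B5).
With Yorwyn, Wynbel, and Wexqor, Corwex is earned (B3).
With Wynbel, Corwex, and Ashnal, Xankye is earned (B4).
Syldal would need Umbmar, Corwex, and Pyrwex (B6), but Umbmar is never earned.
Xankye: reached.
Wynbel: reached.
Wexqor: reached.
Reached: Xankye, Wynbel, and Wexqor — 3 of the 4.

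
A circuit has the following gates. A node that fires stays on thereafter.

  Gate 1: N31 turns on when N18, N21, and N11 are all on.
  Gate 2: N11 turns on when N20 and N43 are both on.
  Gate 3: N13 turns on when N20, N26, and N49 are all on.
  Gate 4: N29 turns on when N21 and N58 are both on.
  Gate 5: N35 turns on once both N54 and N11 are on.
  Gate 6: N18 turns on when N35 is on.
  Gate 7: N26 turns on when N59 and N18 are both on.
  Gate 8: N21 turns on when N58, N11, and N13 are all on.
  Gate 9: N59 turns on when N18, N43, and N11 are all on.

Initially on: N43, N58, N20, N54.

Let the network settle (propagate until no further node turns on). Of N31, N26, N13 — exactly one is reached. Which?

Gate 2: N20 and N43 on → N11 on.
N54 and N11 are on, so N35 turns on (Gate 5).
N35 is on, so N18 turns on (Gate 6).
N18, N43, and N11 are on, so N59 turns on (Gate 9).
Gate 7: N59 and N18 on → N26 on.
N13 would need N20, N26, and N49 (Gate 3), but N49 never turns on. N31 would need N18, N21, and N11 (Gate 1), but N21 never turns on.

N26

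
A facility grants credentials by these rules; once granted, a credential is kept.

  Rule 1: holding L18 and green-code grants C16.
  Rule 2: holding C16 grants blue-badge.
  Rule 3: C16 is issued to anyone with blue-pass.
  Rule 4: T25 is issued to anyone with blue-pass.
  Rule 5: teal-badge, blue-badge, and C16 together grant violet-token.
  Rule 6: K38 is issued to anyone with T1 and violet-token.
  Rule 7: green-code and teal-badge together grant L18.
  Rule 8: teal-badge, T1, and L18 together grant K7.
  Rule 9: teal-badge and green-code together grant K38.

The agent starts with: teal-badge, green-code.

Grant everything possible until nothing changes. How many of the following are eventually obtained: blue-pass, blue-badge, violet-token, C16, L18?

Holding green-code and teal-badge grants L18 (Rule 7).
Holding L18 and green-code grants C16 (Rule 1).
Holding C16 grants blue-badge (Rule 2).
Holding teal-badge, blue-badge, and C16 grants violet-token (Rule 5).
No rule produces blue-pass, and it is not given.
blue-badge: reached.
violet-token: reached.
C16: reached.
L18: reached.
Reached: blue-badge, violet-token, C16, and L18 — 4 of the 5.

4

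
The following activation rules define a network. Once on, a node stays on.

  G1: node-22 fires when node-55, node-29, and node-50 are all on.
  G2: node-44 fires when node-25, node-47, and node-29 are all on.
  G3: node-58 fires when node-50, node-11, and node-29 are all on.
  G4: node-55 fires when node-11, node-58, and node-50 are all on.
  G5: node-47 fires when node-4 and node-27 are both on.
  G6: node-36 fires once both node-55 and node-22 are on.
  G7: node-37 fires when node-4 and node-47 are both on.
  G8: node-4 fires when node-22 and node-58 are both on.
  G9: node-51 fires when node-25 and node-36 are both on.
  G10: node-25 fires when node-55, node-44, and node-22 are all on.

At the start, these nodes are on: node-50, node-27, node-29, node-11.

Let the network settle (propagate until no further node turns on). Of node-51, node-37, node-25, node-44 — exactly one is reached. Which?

node-37

G3: node-50, node-11, and node-29 on → node-58 on.
G4: node-11, node-58, and node-50 on → node-55 on.
node-55, node-29, and node-50 are on, so node-22 fires (G1).
node-22 and node-58 are on, so node-4 fires (G8).
node-4 and node-27 are on, so node-47 fires (G5).
node-4 and node-47 are on, so node-37 fires (G7).
node-44 would need node-25, node-47, and node-29 (G2), but node-25 never turns on. node-25 would need node-55, node-44, and node-22 (G10), but node-44 never turns on. node-51 would need node-25 and node-36 (G9), but node-25 never turns on.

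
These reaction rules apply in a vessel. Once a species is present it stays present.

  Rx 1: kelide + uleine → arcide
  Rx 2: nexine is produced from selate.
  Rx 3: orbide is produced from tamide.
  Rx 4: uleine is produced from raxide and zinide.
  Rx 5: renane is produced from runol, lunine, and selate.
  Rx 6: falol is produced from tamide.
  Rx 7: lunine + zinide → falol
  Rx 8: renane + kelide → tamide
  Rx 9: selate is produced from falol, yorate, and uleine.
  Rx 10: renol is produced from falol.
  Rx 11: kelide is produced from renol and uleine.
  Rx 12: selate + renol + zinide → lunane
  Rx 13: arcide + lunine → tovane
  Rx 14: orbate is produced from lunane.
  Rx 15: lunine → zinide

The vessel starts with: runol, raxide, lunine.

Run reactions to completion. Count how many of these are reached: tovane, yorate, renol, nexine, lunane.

2

lunine present → zinide forms (Rx 15).
lunine and zinide present → falol forms (Rx 7).
raxide and zinide present → uleine forms (Rx 4).
falol present → renol forms (Rx 10).
renol and uleine present → kelide forms (Rx 11).
kelide and uleine present → arcide forms (Rx 1).
arcide and lunine present → tovane forms (Rx 13).
tovane: reached.
No rule produces yorate, and it is not given.
renol: reached.
nexine would need selate (Rx 2), but selate never forms.
lunane would need selate, renol, and zinide (Rx 12), but selate never forms.
Reached: tovane and renol — 2 of the 5.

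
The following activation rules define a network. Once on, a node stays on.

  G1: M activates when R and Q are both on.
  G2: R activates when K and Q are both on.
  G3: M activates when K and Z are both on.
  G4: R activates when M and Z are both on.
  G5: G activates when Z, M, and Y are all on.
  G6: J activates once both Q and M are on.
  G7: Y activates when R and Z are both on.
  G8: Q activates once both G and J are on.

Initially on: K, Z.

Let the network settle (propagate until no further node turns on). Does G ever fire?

G3: K and Z on → M on.
G4: M and Z on → R on.
R and Z are on, so Y activates (G7).
Z, M, and Y are on, so G activates (G5).

Yes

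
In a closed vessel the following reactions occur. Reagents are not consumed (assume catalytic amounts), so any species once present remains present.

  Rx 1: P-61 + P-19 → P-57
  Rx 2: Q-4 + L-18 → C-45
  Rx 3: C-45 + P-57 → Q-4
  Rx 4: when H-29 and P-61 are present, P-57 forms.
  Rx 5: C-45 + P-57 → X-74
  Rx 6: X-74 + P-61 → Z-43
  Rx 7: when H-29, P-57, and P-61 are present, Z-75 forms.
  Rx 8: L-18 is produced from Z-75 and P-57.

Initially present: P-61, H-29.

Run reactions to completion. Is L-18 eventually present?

Yes

H-29 and P-61 present → P-57 forms (Rx 4).
H-29, P-57, and P-61 present → Z-75 forms (Rx 7).
Z-75 and P-57 present → L-18 forms (Rx 8).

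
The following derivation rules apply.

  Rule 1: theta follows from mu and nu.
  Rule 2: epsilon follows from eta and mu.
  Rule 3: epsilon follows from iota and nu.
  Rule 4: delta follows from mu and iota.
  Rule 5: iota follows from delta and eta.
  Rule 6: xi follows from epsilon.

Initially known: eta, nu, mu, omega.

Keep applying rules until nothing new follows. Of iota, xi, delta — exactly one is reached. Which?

From eta and mu, Rule 2 gives epsilon.
From epsilon, Rule 6 gives xi.
delta would need mu and iota (Rule 4), but iota is never established. iota would need delta and eta (Rule 5), but delta is never established.

xi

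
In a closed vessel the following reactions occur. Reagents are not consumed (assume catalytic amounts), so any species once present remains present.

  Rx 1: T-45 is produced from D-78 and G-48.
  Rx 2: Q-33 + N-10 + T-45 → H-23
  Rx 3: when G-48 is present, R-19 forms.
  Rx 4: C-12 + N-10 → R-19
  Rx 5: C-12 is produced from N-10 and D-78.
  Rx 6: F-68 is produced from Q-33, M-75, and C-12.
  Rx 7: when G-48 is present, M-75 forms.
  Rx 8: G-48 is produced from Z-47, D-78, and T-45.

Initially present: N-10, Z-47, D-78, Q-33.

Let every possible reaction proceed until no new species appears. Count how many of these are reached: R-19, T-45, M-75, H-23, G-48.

N-10 and D-78 present → C-12 forms (Rx 5).
C-12 and N-10 present → R-19 forms (Rx 4).
R-19: reached.
T-45 would need D-78 and G-48 (Rx 1), but G-48 never forms.
M-75 would need G-48 (Rx 7), but G-48 never forms.
H-23 would need Q-33, N-10, and T-45 (Rx 2), but T-45 never forms.
G-48 would need Z-47, D-78, and T-45 (Rx 8), but T-45 never forms.
Reached: R-19 — 1 of the 5.

1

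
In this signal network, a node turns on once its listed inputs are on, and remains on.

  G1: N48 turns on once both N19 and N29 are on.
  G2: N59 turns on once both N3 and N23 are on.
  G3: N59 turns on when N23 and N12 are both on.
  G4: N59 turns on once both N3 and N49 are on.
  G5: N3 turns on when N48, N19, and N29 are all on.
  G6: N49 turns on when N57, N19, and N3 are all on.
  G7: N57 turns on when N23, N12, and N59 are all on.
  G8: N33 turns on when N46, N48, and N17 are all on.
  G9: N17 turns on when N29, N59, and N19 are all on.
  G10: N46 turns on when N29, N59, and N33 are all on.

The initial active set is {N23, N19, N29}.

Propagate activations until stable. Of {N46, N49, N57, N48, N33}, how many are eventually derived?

1

G1: N19 and N29 on → N48 on.
N46 would need N29, N59, and N33 (G10), but N33 never turns on.
N49 would need N57, N19, and N3 (G6), but N57 never turns on.
N57 would need N23, N12, and N59 (G7), but N12 never turns on.
N48: reached.
N33 would need N46, N48, and N17 (G8), but N46 never turns on.
Reached: N48 — 1 of the 5.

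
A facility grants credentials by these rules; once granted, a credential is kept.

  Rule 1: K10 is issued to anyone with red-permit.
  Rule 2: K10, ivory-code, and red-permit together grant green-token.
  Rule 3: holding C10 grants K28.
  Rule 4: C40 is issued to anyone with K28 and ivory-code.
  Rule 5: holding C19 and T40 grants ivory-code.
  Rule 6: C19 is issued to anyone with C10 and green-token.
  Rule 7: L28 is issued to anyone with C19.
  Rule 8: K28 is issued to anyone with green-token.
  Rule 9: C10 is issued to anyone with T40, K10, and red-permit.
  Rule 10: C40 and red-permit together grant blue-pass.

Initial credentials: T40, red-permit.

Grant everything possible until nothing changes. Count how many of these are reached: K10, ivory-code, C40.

1

Holding red-permit grants K10 (Rule 1).
K10: reached.
ivory-code would need C19 and T40 (Rule 5), but C19 is never granted.
C40 would need K28 and ivory-code (Rule 4), but ivory-code is never granted.
Reached: K10 — 1 of the 3.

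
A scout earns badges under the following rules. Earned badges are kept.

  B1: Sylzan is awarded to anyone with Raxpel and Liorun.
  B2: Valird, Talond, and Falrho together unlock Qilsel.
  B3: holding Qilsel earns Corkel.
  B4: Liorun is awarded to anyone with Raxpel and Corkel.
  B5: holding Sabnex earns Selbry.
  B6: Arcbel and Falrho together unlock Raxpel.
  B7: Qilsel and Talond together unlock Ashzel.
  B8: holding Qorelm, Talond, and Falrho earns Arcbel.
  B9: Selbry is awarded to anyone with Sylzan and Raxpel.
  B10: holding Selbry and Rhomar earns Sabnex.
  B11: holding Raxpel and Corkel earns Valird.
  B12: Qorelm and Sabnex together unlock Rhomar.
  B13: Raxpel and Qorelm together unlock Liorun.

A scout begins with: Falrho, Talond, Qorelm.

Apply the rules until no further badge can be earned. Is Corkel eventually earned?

No

Corkel would need Qilsel (B3), but Qilsel is never earned.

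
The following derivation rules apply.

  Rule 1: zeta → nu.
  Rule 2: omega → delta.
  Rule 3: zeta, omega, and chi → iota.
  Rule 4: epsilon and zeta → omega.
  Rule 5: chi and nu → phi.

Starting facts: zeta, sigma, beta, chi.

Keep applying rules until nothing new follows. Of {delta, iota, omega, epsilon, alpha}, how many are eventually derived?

delta would need omega (Rule 2), but omega is never established.
iota would need zeta, omega, and chi (Rule 3), but omega is never established.
omega would need epsilon and zeta (Rule 4), but epsilon is never established.
No rule produces epsilon, and it is not given.
No rule produces alpha, and it is not given.
None of the 5 are reached.

0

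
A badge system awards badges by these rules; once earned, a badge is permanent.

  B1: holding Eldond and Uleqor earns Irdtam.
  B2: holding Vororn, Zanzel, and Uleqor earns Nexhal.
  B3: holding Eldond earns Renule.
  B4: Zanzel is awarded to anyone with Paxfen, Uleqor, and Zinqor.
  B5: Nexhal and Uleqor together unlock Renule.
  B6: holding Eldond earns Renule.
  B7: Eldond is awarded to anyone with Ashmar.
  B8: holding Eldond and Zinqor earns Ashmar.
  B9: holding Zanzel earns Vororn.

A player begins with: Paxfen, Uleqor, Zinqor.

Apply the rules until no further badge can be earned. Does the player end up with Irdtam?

No

Irdtam would need Eldond and Uleqor (B1), but Eldond is never earned.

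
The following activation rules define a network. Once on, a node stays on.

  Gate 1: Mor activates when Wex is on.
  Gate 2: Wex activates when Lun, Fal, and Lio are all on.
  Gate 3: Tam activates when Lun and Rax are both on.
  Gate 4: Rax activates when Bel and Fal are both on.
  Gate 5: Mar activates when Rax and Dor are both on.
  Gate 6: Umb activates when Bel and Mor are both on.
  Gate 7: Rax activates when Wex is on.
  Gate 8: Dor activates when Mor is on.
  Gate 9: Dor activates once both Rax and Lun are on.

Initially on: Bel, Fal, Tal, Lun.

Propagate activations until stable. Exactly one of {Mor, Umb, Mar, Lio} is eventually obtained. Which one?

Mar

Gate 4: Bel and Fal on → Rax on.
Rax and Lun are on, so Dor activates (Gate 9).
Rax and Dor are on, so Mar activates (Gate 5).
No rule produces Lio, and it is not given. Umb would need Bel and Mor (Gate 6), but Mor never turns on. Mor would need Wex (Gate 1), but Wex never turns on.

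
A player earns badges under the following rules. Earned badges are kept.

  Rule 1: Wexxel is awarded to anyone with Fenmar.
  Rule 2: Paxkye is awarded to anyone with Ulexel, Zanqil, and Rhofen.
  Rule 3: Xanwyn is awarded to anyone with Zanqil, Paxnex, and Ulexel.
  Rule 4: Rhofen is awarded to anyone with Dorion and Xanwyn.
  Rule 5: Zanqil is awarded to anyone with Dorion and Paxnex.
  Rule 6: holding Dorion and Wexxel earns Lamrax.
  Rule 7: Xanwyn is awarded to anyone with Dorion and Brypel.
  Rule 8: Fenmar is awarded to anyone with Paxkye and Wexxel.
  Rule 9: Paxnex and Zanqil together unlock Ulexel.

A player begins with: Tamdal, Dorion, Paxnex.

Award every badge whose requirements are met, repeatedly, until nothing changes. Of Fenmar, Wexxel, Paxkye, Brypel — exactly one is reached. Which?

Paxkye

With Dorion and Paxnex, Zanqil is earned (Rule 5).
With Paxnex and Zanqil, Ulexel is earned (Rule 9).
With Zanqil, Paxnex, and Ulexel, Xanwyn is earned (Rule 3).
With Dorion and Xanwyn, Rhofen is earned (Rule 4).
With Ulexel, Zanqil, and Rhofen, Paxkye is earned (Rule 2).
No rule produces Brypel, and it is not given. Wexxel would need Fenmar (Rule 1), but Fenmar is never earned. Fenmar would need Paxkye and Wexxel (Rule 8), but Wexxel is never earned.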